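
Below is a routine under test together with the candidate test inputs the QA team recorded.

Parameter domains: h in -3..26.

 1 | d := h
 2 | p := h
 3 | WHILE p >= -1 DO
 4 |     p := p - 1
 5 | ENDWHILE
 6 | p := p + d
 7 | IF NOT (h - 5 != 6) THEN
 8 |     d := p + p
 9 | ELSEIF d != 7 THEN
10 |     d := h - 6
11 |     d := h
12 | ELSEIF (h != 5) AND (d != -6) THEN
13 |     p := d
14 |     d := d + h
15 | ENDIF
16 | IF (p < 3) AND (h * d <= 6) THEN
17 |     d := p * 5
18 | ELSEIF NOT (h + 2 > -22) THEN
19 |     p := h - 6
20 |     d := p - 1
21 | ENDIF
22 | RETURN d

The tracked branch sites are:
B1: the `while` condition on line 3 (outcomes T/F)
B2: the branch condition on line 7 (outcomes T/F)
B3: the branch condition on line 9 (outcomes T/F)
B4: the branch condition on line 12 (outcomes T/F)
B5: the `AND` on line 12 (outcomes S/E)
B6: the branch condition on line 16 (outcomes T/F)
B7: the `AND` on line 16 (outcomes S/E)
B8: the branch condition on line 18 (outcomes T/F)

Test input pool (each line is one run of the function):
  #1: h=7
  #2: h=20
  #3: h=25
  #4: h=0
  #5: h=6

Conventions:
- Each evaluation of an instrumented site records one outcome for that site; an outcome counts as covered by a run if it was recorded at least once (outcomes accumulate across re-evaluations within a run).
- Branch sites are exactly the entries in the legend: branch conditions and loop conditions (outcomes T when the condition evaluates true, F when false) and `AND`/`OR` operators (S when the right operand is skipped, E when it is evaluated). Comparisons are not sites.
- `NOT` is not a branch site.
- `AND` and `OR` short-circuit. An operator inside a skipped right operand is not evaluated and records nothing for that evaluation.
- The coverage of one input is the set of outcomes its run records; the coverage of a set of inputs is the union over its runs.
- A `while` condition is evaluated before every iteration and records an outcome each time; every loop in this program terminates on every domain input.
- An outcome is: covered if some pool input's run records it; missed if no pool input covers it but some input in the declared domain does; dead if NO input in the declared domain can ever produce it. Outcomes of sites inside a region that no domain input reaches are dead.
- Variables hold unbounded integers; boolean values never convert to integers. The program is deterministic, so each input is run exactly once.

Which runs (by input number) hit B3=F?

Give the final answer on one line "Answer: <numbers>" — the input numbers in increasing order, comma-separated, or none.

input #1 (h=7): produces B3=F
input #2 (h=20): does not produce B3=F
input #3 (h=25): does not produce B3=F
input #4 (h=0): does not produce B3=F
input #5 (h=6): does not produce B3=F

Answer: 1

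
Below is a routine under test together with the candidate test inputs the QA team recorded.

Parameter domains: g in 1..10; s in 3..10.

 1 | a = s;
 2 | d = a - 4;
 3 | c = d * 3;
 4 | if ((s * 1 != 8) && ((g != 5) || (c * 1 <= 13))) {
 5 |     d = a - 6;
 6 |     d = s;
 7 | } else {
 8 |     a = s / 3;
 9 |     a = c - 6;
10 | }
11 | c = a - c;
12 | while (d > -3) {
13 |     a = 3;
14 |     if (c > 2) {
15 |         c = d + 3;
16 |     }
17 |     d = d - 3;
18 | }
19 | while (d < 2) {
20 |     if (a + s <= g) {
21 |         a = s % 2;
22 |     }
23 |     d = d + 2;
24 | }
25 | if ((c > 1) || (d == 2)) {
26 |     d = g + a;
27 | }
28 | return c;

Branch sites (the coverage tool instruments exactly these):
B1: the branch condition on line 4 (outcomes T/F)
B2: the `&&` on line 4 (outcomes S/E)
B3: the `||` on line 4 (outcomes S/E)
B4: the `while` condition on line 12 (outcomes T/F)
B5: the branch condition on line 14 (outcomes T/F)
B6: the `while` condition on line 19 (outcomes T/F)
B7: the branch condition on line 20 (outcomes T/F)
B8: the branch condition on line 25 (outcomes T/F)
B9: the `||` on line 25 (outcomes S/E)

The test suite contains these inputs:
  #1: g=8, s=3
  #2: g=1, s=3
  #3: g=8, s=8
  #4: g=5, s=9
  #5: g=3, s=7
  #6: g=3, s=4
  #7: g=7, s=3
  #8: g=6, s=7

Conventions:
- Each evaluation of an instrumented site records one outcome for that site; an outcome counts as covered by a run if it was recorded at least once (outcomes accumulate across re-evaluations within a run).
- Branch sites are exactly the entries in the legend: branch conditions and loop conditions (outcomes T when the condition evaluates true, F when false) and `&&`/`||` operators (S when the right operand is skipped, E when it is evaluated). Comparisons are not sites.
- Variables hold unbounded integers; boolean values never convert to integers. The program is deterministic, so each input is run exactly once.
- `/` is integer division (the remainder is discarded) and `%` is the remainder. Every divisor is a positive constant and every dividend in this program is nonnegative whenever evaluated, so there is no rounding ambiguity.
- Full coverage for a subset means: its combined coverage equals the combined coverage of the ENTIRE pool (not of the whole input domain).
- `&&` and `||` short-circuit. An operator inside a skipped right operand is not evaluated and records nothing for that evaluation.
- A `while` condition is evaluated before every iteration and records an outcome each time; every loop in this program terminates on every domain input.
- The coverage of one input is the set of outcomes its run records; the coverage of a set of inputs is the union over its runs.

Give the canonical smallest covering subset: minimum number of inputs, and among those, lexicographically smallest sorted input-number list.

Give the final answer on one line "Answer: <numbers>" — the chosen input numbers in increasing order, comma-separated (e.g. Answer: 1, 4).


input #1 (g=8, s=3): events B2->E, B3->S, B1->T, B4->T, B5->T, B4->T, B5->T, B4->F, B6->T, B7->T, B6->T, B7->T, B6->T, B7->T, ...; covers B1=T, B2=E, B3=S, B4=T, B4=F, B5=T, B6=T, B6=F, B7=T, B8=T, B9=S
input #2 (g=1, s=3): events B2->E, B3->S, B1->T, B4->T, B5->T, B4->T, B5->T, B4->F, B6->T, B7->F, B6->T, B7->F, B6->T, B7->F, ...; covers B1=T, B2=E, B3=S, B4=T, B4=F, B5=T, B6=T, B6=F, B7=F, B8=T, B9=S
input #3 (g=8, s=8): events B2->S, B1->F, B4->T, B5->F, B4->T, B5->F, B4->T, B5->F, B4->F, B6->T, B7->F, B6->T, B7->F, B6->T, ...; covers B1=F, B2=S, B4=T, B4=F, B5=F, B6=T, B6=F, B7=F, B8=F, B9=E
input #4 (g=5, s=9): events B2->E, B3->E, B1->F, B4->T, B5->F, B4->T, B5->F, B4->T, B5->F, B4->F, B6->T, B7->F, B6->T, B7->F, ...; covers B1=F, B2=E, B3=E, B4=T, B4=F, B5=F, B6=T, B6=F, B7=F, B8=T, B9=E
input #5 (g=3, s=7): events B2->E, B3->S, B1->T, B4->T, B5->F, B4->T, B5->F, B4->T, B5->F, B4->T, B5->F, B4->F, B6->T, B7->F, ...; covers B1=T, B2=E, B3=S, B4=T, B4=F, B5=F, B6=T, B6=F, B7=F, B8=F, B9=E
input #6 (g=3, s=4): events B2->E, B3->S, B1->T, B4->T, B5->T, B4->T, B5->T, B4->T, B5->T, B4->F, B6->T, B7->F, B6->T, B7->F, ...; covers B1=T, B2=E, B3=S, B4=T, B4=F, B5=T, B6=T, B6=F, B7=F, B8=F, B9=E
input #7 (g=7, s=3): events B2->E, B3->S, B1->T, B4->T, B5->T, B4->T, B5->T, B4->F, B6->T, B7->T, B6->T, B7->T, B6->T, B7->T, ...; covers B1=T, B2=E, B3=S, B4=T, B4=F, B5=T, B6=T, B6=F, B7=T, B8=T, B9=S
input #8 (g=6, s=7): events B2->E, B3->S, B1->T, B4->T, B5->F, B4->T, B5->F, B4->T, B5->F, B4->T, B5->F, B4->F, B6->T, B7->F, ...; covers B1=T, B2=E, B3=S, B4=T, B4=F, B5=F, B6=T, B6=F, B7=F, B8=F, B9=E
together the pool reaches 18 outcomes: B1=T, B1=F, B2=S, B2=E, B3=S, B3=E, B4=T, B4=F, B5=T, B5=F, B6=T, B6=F, B7=T, B7=F, B8=T, B8=F, B9=S, B9=E
no size-1 subset reaches all 18 outcomes (best union: 11/18)
no size-2 subset reaches all 18 outcomes (best union: 17/18)
the canonical winner is {1, 3, 4}: size 3, full 18-outcome coverage, earliest index list among size-3 covers
Answer: 1, 3, 4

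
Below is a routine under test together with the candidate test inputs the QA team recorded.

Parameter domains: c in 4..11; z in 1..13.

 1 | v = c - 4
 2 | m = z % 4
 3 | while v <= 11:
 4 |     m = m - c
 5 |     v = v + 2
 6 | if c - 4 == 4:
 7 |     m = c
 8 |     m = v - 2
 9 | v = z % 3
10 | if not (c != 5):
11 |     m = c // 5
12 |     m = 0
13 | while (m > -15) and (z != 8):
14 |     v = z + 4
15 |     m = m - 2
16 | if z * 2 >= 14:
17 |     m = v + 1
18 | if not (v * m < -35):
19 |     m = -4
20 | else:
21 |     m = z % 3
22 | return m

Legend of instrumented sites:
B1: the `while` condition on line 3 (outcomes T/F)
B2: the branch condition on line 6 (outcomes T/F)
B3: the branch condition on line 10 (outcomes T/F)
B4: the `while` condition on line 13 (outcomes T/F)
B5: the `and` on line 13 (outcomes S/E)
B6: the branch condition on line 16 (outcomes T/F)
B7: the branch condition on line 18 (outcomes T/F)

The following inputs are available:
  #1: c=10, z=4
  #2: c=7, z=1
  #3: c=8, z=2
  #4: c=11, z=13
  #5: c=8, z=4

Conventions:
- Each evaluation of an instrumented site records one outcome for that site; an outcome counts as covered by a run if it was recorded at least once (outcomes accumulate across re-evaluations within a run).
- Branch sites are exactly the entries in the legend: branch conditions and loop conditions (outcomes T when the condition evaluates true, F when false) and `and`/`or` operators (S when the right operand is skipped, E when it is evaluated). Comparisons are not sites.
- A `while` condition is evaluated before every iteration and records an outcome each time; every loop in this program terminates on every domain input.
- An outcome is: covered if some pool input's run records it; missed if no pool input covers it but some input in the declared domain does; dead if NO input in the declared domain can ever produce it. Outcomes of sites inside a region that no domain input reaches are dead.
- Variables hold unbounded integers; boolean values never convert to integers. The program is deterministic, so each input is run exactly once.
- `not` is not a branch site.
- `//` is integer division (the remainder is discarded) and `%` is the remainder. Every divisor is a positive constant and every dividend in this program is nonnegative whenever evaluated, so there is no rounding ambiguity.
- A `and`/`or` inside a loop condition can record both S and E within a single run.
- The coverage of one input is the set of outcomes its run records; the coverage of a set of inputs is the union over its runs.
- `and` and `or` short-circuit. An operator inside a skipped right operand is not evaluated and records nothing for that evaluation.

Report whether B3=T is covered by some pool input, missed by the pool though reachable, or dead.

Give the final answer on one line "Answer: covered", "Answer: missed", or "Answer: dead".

no pool input records B3=T
but domain input (c=5, z=1) does record it -> reachable, so missed

Answer: missed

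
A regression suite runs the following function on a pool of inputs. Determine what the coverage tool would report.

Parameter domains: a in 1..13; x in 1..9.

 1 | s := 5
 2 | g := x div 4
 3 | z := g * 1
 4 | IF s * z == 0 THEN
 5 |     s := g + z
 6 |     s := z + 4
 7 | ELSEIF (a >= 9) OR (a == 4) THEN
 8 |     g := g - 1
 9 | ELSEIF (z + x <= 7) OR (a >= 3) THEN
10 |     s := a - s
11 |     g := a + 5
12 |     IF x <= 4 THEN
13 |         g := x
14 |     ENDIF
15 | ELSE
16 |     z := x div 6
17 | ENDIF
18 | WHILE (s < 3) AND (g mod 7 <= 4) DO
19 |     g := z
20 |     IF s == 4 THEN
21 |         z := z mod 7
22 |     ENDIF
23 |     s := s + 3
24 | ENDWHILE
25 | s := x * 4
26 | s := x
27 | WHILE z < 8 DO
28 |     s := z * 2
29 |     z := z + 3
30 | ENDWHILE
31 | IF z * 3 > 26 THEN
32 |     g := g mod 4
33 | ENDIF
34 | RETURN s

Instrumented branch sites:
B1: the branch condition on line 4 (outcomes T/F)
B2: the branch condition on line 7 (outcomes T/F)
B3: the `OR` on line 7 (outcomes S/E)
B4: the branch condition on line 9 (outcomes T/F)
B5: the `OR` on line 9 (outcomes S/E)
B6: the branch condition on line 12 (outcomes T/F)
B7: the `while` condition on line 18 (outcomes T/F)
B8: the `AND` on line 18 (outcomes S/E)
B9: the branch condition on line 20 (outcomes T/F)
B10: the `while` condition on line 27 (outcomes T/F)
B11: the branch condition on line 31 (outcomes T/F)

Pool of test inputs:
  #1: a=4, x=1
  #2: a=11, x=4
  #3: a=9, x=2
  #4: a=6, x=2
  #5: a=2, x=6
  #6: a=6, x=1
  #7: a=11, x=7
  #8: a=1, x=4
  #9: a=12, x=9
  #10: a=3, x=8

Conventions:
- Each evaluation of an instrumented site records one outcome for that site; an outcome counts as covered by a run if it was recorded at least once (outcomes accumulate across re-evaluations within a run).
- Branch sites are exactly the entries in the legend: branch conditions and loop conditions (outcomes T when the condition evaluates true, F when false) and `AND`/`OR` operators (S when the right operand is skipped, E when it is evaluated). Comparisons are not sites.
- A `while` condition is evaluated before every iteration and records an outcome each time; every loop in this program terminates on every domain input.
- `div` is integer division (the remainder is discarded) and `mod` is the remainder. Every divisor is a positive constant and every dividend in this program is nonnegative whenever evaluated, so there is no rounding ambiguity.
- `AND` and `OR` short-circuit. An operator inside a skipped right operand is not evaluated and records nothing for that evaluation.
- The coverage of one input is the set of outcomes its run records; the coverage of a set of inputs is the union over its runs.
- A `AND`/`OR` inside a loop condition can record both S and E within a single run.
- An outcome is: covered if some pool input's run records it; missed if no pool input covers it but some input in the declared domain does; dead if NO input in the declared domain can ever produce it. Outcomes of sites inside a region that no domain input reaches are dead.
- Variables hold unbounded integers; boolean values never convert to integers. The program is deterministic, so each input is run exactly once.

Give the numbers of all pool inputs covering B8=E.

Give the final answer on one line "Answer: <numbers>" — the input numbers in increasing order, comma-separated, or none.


input #1 (a=4, x=1): misses B8=E
input #2 (a=11, x=4): misses B8=E
input #3 (a=9, x=2): misses B8=E
input #4 (a=6, x=2): misses B8=E
input #5 (a=2, x=6): covers B8=E
input #6 (a=6, x=1): misses B8=E
input #7 (a=11, x=7): misses B8=E
input #8 (a=1, x=4): covers B8=E
input #9 (a=12, x=9): misses B8=E
input #10 (a=3, x=8): covers B8=E
Answer: 5, 8, 10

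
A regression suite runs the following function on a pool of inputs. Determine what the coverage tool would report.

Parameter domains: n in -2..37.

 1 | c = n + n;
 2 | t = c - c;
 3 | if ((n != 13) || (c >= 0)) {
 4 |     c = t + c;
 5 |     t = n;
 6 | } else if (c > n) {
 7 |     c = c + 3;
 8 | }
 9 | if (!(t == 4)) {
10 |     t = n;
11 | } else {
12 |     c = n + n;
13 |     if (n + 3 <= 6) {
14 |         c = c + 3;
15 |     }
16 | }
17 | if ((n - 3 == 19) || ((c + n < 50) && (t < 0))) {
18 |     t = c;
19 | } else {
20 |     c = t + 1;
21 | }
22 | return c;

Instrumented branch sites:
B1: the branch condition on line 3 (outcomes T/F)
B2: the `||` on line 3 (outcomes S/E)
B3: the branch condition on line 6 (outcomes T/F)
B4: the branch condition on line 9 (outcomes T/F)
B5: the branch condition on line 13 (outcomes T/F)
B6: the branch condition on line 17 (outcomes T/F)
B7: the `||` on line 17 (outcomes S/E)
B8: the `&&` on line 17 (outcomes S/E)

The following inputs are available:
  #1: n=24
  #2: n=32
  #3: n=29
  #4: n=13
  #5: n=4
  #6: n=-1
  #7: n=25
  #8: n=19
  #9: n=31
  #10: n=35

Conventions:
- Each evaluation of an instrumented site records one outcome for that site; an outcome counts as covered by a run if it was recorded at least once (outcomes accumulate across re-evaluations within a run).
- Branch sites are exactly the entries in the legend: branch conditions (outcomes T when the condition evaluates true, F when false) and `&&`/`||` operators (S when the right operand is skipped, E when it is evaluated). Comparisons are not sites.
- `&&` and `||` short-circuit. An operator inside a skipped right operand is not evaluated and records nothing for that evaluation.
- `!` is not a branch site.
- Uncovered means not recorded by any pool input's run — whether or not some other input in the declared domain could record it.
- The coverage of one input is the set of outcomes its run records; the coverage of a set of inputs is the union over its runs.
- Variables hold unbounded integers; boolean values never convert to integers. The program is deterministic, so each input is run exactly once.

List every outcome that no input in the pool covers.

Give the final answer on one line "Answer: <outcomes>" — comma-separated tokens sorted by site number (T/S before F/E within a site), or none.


input #1 (n=24): covers B1=T, B2=S, B4=T, B6=F, B7=E, B8=S
input #2 (n=32): covers B1=T, B2=S, B4=T, B6=F, B7=E, B8=S
input #3 (n=29): covers B1=T, B2=S, B4=T, B6=F, B7=E, B8=S
input #4 (n=13): covers B1=T, B2=E, B4=T, B6=F, B7=E, B8=E
input #5 (n=4): covers B1=T, B2=S, B4=F, B5=F, B6=F, B7=E, B8=E
input #6 (n=-1): covers B1=T, B2=S, B4=T, B6=T, B7=E, B8=E
input #7 (n=25): covers B1=T, B2=S, B4=T, B6=F, B7=E, B8=S
input #8 (n=19): covers B1=T, B2=S, B4=T, B6=F, B7=E, B8=S
input #9 (n=31): covers B1=T, B2=S, B4=T, B6=F, B7=E, B8=S
input #10 (n=35): covers B1=T, B2=S, B4=T, B6=F, B7=E, B8=S
union over the pool: B1=T, B2=S, B2=E, B4=T, B4=F, B5=F, B6=T, B6=F, B7=E, B8=S, B8=E
uncovered (5 of 16): B1=F, B3=T, B3=F, B5=T, B7=S
Answer: B1=F, B3=T, B3=F, B5=T, B7=S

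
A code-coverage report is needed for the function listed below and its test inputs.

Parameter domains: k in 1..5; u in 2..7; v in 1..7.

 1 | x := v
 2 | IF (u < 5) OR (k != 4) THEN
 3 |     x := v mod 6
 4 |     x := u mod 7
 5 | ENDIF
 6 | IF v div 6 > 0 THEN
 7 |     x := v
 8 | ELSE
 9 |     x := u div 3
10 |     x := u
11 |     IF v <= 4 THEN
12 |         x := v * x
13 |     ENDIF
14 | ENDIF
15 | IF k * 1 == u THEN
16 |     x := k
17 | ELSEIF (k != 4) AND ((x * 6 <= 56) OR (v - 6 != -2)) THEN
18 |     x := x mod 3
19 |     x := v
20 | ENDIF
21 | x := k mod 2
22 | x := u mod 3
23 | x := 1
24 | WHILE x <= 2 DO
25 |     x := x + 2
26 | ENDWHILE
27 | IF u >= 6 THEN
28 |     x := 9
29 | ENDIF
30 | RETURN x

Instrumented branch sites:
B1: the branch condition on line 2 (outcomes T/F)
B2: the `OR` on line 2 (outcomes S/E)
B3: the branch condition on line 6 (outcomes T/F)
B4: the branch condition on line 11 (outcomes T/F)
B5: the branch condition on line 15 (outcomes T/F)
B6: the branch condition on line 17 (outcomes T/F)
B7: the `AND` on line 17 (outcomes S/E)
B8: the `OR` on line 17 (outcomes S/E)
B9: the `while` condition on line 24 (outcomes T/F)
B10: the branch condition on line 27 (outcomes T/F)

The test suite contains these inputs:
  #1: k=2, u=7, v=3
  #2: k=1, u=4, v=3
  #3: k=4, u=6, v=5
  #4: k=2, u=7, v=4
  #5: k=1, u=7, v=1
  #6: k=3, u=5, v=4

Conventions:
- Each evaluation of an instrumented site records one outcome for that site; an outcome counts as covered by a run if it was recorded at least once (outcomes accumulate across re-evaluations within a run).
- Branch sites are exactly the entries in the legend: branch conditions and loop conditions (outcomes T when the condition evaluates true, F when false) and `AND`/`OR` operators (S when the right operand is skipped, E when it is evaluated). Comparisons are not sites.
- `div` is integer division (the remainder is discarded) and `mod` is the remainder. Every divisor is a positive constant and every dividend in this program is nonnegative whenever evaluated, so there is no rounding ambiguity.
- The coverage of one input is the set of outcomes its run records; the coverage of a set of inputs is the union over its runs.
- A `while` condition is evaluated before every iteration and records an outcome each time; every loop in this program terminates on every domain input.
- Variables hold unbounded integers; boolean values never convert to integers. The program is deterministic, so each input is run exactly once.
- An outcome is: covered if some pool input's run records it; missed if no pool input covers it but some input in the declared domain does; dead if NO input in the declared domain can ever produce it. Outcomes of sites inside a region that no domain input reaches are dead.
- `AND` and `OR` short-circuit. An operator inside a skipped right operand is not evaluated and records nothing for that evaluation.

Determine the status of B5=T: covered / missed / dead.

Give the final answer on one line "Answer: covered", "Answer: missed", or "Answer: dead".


no pool input records B5=T
but domain input (k=2, u=2, v=1) does record it -> reachable, so missed
Answer: missed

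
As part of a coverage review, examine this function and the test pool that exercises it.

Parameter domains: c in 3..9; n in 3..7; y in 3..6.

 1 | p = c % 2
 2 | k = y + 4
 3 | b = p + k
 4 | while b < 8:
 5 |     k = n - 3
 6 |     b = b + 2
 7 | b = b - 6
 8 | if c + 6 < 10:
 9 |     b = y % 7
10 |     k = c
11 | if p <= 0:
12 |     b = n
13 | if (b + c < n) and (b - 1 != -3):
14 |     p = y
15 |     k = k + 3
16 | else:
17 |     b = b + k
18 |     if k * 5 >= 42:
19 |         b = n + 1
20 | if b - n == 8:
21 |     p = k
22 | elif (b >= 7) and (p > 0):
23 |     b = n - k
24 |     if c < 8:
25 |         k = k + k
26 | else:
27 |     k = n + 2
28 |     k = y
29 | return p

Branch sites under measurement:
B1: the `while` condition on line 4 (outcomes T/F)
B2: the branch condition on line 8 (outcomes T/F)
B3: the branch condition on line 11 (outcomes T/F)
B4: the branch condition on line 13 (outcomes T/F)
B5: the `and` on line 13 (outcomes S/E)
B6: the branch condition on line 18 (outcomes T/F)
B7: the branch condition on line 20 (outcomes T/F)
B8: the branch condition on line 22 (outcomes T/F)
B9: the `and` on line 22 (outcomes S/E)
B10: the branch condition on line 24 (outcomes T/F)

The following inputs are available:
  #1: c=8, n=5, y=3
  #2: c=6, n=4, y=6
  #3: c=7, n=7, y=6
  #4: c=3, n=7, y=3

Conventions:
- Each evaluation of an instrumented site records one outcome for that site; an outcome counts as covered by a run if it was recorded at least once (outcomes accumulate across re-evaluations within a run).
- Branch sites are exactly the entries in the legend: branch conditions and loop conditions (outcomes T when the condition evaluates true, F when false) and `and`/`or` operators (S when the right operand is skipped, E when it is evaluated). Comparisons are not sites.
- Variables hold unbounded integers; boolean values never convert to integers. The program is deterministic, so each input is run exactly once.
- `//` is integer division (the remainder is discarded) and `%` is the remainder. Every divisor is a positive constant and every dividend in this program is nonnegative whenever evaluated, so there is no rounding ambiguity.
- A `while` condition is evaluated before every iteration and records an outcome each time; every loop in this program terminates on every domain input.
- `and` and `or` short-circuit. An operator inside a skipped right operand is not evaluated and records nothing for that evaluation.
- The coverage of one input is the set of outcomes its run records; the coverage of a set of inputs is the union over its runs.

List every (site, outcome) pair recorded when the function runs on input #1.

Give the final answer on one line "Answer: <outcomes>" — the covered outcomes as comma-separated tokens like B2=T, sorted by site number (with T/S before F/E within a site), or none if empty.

Event log for input #1 (c=8, n=5, y=3):
  B1->T, B1->F, B2->F, B3->T, B5->S, B4->F, B6->F, B7->F, B9->E, B8->F
as a set, this run covers: B1=T, B1=F, B2=F, B3=T, B4=F, B5=S, B6=F, B7=F, B8=F, B9=E

Answer: B1=T, B1=F, B2=F, B3=T, B4=F, B5=S, B6=F, B7=F, B8=F, B9=E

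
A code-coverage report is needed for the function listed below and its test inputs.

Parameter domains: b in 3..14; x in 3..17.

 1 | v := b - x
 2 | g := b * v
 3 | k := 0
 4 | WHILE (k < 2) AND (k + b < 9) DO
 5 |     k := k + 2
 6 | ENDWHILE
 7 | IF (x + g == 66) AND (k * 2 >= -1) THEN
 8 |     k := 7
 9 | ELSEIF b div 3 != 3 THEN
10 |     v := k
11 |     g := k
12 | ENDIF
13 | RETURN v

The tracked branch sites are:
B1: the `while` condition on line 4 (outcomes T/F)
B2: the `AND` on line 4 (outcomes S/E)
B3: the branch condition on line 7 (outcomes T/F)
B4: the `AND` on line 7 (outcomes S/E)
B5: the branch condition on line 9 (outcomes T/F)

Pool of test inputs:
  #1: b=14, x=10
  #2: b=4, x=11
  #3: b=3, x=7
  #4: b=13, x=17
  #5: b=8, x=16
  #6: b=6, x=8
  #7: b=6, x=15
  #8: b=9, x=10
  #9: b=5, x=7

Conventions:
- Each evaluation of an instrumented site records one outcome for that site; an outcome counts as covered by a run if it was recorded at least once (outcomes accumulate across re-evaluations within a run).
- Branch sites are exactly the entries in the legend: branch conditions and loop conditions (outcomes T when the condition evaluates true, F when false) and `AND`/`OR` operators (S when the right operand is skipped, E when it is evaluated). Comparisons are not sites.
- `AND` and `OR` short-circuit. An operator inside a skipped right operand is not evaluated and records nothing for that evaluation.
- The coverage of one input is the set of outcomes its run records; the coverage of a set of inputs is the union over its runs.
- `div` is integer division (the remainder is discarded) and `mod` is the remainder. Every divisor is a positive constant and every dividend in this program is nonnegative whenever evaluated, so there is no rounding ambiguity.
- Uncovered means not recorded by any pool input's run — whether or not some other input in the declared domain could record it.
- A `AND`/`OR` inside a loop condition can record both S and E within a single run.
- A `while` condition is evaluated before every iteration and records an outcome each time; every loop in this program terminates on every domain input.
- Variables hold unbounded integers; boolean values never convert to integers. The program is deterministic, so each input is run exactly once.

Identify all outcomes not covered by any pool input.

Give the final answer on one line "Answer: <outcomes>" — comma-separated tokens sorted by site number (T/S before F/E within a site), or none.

#1 (b=14, x=10) -> covered: B1=F, B2=E, B3=T, B4=E
#2 (b=4, x=11) -> covered: B1=T, B1=F, B2=S, B2=E, B3=F, B4=S, B5=T
#3 (b=3, x=7) -> covered: B1=T, B1=F, B2=S, B2=E, B3=F, B4=S, B5=T
#4 (b=13, x=17) -> covered: B1=F, B2=E, B3=F, B4=S, B5=T
#5 (b=8, x=16) -> covered: B1=T, B1=F, B2=S, B2=E, B3=F, B4=S, B5=T
#6 (b=6, x=8) -> covered: B1=T, B1=F, B2=S, B2=E, B3=F, B4=S, B5=T
#7 (b=6, x=15) -> covered: B1=T, B1=F, B2=S, B2=E, B3=F, B4=S, B5=T
#8 (b=9, x=10) -> covered: B1=F, B2=E, B3=F, B4=S, B5=F
#9 (b=5, x=7) -> covered: B1=T, B1=F, B2=S, B2=E, B3=F, B4=S, B5=T
union over the pool: B1=T, B1=F, B2=S, B2=E, B3=T, B3=F, B4=S, B4=E, B5=T, B5=F
uncovered (0 of 10): none

Answer: none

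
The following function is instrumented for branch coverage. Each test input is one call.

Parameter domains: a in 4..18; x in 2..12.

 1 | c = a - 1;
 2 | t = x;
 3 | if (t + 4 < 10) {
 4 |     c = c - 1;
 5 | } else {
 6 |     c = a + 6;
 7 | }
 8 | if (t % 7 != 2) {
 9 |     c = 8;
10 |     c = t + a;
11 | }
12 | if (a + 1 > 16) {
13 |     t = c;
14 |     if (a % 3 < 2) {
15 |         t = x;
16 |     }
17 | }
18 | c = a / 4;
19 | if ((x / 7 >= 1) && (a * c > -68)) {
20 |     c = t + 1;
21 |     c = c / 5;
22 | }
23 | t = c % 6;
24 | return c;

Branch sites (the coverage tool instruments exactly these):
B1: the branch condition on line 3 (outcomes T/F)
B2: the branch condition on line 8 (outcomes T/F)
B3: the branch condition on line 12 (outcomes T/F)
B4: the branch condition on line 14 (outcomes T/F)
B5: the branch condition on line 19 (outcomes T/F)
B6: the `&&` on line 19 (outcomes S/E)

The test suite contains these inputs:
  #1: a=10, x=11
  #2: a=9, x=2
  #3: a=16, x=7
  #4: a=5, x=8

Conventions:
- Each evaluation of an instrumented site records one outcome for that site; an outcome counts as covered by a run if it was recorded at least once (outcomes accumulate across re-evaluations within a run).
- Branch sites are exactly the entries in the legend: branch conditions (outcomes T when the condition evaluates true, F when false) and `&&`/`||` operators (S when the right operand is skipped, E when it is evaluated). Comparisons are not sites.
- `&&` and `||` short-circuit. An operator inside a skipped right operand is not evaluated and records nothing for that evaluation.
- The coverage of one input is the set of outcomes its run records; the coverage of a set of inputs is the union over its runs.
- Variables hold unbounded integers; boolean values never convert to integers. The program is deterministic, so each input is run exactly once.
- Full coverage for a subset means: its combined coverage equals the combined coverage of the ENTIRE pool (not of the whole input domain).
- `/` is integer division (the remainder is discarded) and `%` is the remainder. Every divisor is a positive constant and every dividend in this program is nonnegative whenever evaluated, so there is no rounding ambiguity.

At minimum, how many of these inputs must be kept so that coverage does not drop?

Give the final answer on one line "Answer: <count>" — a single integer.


input #1, a=10, x=11: events B1->F, B2->T, B3->F, B6->E, B5->T; outcomes B1=F, B2=T, B3=F, B5=T, B6=E
input #2, a=9, x=2: events B1->T, B2->F, B3->F, B6->S, B5->F; outcomes B1=T, B2=F, B3=F, B5=F, B6=S
input #3, a=16, x=7: events B1->F, B2->T, B3->T, B4->T, B6->E, B5->T; outcomes B1=F, B2=T, B3=T, B4=T, B5=T, B6=E
input #4, a=5, x=8: events B1->F, B2->T, B3->F, B6->E, B5->T; outcomes B1=F, B2=T, B3=F, B5=T, B6=E
the full pool covers 11 outcomes: B1=T, B1=F, B2=T, B2=F, B3=T, B3=F, B4=T, B5=T, B5=F, B6=S, B6=E
every size-1 subset falls short of the 11 outcomes (best: 6/11)
at size 2, {2, 3} reaches all 11 outcomes; every lexicographically earlier size-2 subset fails
Answer: 2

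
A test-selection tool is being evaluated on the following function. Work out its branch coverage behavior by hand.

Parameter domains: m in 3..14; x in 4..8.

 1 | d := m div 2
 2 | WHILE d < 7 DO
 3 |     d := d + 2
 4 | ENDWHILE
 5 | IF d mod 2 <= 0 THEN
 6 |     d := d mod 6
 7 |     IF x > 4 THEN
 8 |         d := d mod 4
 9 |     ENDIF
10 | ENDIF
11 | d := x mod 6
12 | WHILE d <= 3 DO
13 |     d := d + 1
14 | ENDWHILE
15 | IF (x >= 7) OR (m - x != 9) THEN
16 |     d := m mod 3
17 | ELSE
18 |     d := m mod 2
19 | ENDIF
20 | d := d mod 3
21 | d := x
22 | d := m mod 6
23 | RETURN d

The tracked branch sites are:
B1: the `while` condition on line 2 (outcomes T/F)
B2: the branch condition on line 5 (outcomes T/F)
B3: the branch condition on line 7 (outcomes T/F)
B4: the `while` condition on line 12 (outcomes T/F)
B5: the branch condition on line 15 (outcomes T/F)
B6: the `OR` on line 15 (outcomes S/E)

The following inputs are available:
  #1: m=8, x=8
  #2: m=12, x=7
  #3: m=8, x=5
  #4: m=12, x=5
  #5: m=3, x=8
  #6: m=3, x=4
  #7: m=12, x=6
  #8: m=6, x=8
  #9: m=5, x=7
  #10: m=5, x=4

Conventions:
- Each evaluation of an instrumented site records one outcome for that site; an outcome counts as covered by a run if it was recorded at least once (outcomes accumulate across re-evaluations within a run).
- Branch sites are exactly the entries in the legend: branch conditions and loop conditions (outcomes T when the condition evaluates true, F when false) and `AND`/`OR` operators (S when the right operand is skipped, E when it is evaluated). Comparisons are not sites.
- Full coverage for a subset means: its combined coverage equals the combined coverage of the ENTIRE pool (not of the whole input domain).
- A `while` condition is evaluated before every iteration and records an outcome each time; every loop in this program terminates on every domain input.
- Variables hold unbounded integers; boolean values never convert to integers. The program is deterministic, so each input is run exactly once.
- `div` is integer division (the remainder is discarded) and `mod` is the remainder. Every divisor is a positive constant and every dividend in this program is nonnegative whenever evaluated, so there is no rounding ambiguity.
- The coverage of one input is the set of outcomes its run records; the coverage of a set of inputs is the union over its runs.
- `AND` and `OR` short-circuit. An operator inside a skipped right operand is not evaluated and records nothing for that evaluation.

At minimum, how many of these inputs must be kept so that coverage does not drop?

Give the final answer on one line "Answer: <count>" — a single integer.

run #1 (m=8, x=8) runs B1->T, B1->T, B1->F, B2->T, B3->T, B4->T, B4->T, B4->F, B6->S, B5->T; records B1=T, B1=F, B2=T, B3=T, B4=T, B4=F, B5=T, B6=S
run #2 (m=12, x=7) runs B1->T, B1->F, B2->T, B3->T, B4->T, B4->T, B4->T, B4->F, B6->S, B5->T; records B1=T, B1=F, B2=T, B3=T, B4=T, B4=F, B5=T, B6=S
run #3 (m=8, x=5) runs B1->T, B1->T, B1->F, B2->T, B3->T, B4->F, B6->E, B5->T; records B1=T, B1=F, B2=T, B3=T, B4=F, B5=T, B6=E
run #4 (m=12, x=5) runs B1->T, B1->F, B2->T, B3->T, B4->F, B6->E, B5->T; records B1=T, B1=F, B2=T, B3=T, B4=F, B5=T, B6=E
run #5 (m=3, x=8) runs B1->T, B1->T, B1->T, B1->F, B2->F, B4->T, B4->T, B4->F, B6->S, B5->T; records B1=T, B1=F, B2=F, B4=T, B4=F, B5=T, B6=S
run #6 (m=3, x=4) runs B1->T, B1->T, B1->T, B1->F, B2->F, B4->F, B6->E, B5->T; records B1=T, B1=F, B2=F, B4=F, B5=T, B6=E
run #7 (m=12, x=6) runs B1->T, B1->F, B2->T, B3->T, B4->T, B4->T, B4->T, B4->T, B4->F, B6->E, B5->T; records B1=T, B1=F, B2=T, B3=T, B4=T, B4=F, B5=T, B6=E
run #8 (m=6, x=8) runs B1->T, B1->T, B1->F, B2->F, B4->T, B4->T, B4->F, B6->S, B5->T; records B1=T, B1=F, B2=F, B4=T, B4=F, B5=T, B6=S
run #9 (m=5, x=7) runs B1->T, B1->T, B1->T, B1->F, B2->T, B3->T, B4->T, B4->T, B4->T, B4->F, B6->S, B5->T; records B1=T, B1=F, B2=T, B3=T, B4=T, B4=F, B5=T, B6=S
run #10 (m=5, x=4) runs B1->T, B1->T, B1->T, B1->F, B2->T, B3->F, B4->F, B6->E, B5->T; records B1=T, B1=F, B2=T, B3=F, B4=F, B5=T, B6=E
together the pool reaches 11 outcomes: B1=T, B1=F, B2=T, B2=F, B3=T, B3=F, B4=T, B4=F, B5=T, B6=S, B6=E
checked all size-1 subsets: none covers 11 outcomes (max 8/11)
checked all size-2 subsets: none covers 11 outcomes (max 10/11)
inputs {1, 5, 10} (size 3) cover everything; no size-3 subset with a lexicographically smaller index list covers all 11

Answer: 3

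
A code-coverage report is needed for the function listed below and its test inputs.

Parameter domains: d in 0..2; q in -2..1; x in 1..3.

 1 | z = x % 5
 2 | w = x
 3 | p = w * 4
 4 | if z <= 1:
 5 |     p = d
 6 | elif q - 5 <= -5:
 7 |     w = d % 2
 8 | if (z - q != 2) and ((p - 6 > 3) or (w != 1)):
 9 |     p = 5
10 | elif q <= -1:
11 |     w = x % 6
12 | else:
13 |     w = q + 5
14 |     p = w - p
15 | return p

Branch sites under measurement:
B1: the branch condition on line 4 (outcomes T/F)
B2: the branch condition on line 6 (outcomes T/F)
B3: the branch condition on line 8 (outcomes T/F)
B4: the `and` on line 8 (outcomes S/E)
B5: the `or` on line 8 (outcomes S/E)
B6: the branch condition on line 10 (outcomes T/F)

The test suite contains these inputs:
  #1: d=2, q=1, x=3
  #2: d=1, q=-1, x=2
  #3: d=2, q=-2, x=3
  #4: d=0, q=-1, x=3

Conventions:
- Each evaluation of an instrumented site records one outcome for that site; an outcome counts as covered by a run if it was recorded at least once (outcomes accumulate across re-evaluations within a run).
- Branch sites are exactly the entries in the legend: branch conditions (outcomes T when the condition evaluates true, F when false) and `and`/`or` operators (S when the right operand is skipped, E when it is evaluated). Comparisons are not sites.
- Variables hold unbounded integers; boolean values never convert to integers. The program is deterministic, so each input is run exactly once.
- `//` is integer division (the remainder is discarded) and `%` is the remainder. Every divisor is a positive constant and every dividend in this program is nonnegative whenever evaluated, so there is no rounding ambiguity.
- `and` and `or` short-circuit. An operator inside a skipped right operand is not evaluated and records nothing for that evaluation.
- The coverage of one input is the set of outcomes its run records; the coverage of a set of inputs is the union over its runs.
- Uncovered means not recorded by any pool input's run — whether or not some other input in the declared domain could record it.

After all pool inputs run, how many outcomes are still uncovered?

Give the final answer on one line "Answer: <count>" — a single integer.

input #1, d=2, q=1, x=3: events B1->F, B2->F, B4->S, B3->F, B6->F; outcomes B1=F, B2=F, B3=F, B4=S, B6=F
input #2, d=1, q=-1, x=2: events B1->F, B2->T, B4->E, B5->E, B3->F, B6->T; outcomes B1=F, B2=T, B3=F, B4=E, B5=E, B6=T
input #3, d=2, q=-2, x=3: events B1->F, B2->T, B4->E, B5->S, B3->T; outcomes B1=F, B2=T, B3=T, B4=E, B5=S
input #4, d=0, q=-1, x=3: events B1->F, B2->T, B4->E, B5->S, B3->T; outcomes B1=F, B2=T, B3=T, B4=E, B5=S
union over the pool: B1=F, B2=T, B2=F, B3=T, B3=F, B4=S, B4=E, B5=S, B5=E, B6=T, B6=F
uncovered (1 of 12): B1=T

Answer: 1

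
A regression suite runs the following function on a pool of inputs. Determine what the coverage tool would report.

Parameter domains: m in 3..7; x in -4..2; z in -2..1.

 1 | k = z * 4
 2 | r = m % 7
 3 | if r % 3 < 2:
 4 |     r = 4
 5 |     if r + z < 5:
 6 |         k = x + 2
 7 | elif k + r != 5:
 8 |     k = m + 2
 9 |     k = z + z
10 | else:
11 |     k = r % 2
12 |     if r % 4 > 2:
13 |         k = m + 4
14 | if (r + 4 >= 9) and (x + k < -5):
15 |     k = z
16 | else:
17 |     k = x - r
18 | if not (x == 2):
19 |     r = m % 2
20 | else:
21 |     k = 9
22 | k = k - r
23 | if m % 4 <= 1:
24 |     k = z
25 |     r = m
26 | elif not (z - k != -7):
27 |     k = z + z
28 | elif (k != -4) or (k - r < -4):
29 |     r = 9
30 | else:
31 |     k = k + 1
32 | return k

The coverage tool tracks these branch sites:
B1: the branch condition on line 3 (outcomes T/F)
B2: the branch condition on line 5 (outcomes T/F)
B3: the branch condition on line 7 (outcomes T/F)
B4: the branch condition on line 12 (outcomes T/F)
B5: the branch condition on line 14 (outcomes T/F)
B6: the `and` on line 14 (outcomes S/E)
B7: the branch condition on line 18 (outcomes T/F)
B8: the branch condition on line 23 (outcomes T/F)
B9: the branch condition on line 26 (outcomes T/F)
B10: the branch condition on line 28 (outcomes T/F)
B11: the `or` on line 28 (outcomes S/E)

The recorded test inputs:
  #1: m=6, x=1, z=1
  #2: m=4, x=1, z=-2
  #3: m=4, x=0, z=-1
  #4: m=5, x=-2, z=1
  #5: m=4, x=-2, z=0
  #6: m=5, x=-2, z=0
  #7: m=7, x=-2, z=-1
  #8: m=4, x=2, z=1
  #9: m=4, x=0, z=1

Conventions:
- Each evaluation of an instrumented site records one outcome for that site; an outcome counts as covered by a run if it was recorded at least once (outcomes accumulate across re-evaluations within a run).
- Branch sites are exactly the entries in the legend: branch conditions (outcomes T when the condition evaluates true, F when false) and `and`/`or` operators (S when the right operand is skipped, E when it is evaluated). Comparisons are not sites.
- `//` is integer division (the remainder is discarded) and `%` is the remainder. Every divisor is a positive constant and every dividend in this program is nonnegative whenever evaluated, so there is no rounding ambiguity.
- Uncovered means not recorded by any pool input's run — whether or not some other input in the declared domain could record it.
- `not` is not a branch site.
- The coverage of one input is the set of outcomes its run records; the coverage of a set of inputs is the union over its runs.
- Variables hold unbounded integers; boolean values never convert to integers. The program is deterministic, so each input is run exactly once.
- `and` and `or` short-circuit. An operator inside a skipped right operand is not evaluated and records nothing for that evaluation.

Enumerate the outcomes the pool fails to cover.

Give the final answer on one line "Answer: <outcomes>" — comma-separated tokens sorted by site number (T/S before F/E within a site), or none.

input #1 (m=6, x=1, z=1): events B1->T, B2->F, B6->S, B5->F, B7->T, B8->F, B9->F, B11->S, B10->T; covers B1=T, B2=F, B5=F, B6=S, B7=T, B8=F, B9=F, B10=T, B11=S
input #2 (m=4, x=1, z=-2): events B1->T, B2->T, B6->S, B5->F, B7->T, B8->T; covers B1=T, B2=T, B5=F, B6=S, B7=T, B8=T
input #3 (m=4, x=0, z=-1): events B1->T, B2->T, B6->S, B5->F, B7->T, B8->T; covers B1=T, B2=T, B5=F, B6=S, B7=T, B8=T
input #4 (m=5, x=-2, z=1): events B1->F, B3->T, B6->E, B5->F, B7->T, B8->T; covers B1=F, B3=T, B5=F, B6=E, B7=T, B8=T
input #5 (m=4, x=-2, z=0): events B1->T, B2->T, B6->S, B5->F, B7->T, B8->T; covers B1=T, B2=T, B5=F, B6=S, B7=T, B8=T
input #6 (m=5, x=-2, z=0): events B1->F, B3->F, B4->F, B6->E, B5->F, B7->T, B8->T; covers B1=F, B3=F, B4=F, B5=F, B6=E, B7=T, B8=T
input #7 (m=7, x=-2, z=-1): events B1->T, B2->T, B6->S, B5->F, B7->T, B8->F, B9->F, B11->S, B10->T; covers B1=T, B2=T, B5=F, B6=S, B7=T, B8=F, B9=F, B10=T, B11=S
input #8 (m=4, x=2, z=1): events B1->T, B2->F, B6->S, B5->F, B7->F, B8->T; covers B1=T, B2=F, B5=F, B6=S, B7=F, B8=T
input #9 (m=4, x=0, z=1): events B1->T, B2->F, B6->S, B5->F, B7->T, B8->T; covers B1=T, B2=F, B5=F, B6=S, B7=T, B8=T
union over the pool: B1=T, B1=F, B2=T, B2=F, B3=T, B3=F, B4=F, B5=F, B6=S, B6=E, B7=T, B7=F, B8=T, B8=F, B9=F, B10=T, B11=S
uncovered (5 of 22): B4=T, B5=T, B9=T, B10=F, B11=E

Answer: B4=T, B5=T, B9=T, B10=F, B11=E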